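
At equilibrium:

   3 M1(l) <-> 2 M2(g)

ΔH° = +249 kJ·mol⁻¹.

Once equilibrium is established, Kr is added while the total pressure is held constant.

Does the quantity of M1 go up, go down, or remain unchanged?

Adding inert gas at constant total pressure expands the volume and lowers every reacting partial pressure. With Δn_gas = 2 − 0 = +2, Q moves away from K toward the side with fewer gas moles, so the system shifts toward the side with more gas moles — to the right.
The net shift is to the right. M1 is a reactant, so its amount decreases.

decreases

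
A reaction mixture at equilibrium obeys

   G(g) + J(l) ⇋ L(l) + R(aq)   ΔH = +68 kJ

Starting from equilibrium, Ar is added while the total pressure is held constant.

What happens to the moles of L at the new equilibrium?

Adding inert gas at constant total pressure expands the volume and lowers every reacting partial pressure. With Δn_gas = 0 − 1 = -1, Q moves away from K toward the side with fewer gas moles, so the system shifts toward the side with more gas moles — to the left.
The net shift is to the left. L is a product, so its amount decreases.

decreases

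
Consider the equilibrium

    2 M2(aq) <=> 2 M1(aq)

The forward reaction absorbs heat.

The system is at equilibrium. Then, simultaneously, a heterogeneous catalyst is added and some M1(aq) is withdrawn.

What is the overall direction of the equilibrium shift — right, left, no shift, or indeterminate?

A catalyst speeds both forward and reverse rates equally; it changes neither Q nor K — no shift from this change.
Removing M1 (aq), a product, drives the reaction to the right.
Only the nonzero effect(s) matter; the net shift is to the right.

right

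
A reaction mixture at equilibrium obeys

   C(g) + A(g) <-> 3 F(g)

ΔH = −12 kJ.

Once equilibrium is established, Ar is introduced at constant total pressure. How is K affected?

unchanged

The equilibrium constant depends only on temperature. This perturbation may move the position of equilibrium, but since T is unchanged, K itself is unchanged.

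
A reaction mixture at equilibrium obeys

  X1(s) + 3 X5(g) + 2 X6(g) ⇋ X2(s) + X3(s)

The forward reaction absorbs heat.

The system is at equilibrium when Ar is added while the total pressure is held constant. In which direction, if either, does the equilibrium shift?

Adding inert gas at constant total pressure expands the volume and lowers every reacting partial pressure. With Δn_gas = 0 − 5 = -5, Q moves away from K toward the side with fewer gas moles, so the system shifts toward the side with more gas moles — to the left.

left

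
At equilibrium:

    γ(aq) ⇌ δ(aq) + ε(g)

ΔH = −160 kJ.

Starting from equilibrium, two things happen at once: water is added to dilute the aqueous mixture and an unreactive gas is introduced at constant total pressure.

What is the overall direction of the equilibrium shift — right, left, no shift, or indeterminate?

Dilution scales every aqueous concentration by the same factor. Δn_aq = 1 − 1 = 0, so Q is unchanged — no shift.
Adding inert gas at constant total pressure expands the volume and lowers every reacting partial pressure. With Δn_gas = 1 − 0 = +1, Q moves away from K toward the side with fewer gas moles, so the system shifts toward the side with more gas moles — to the right.
Only the nonzero effect(s) matter; the net shift is to the right.

right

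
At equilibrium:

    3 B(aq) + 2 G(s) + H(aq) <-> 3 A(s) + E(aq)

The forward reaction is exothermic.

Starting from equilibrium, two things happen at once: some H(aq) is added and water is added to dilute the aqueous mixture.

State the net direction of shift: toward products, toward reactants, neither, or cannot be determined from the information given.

cannot be determined

Adding H (aq), a reactant, drives the reaction to the right.
Dilution lowers every aqueous concentration by the same factor. Δn_aq = 1 − 4 = -3, so the system shifts toward the side with more dissolved moles — to the left.
The individual effects push in opposite directions; without quantitative information the net direction cannot be determined.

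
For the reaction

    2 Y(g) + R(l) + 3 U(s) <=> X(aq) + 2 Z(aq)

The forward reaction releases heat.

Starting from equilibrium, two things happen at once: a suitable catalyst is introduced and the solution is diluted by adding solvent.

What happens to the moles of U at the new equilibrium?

decreases

A catalyst speeds both forward and reverse rates equally; it changes neither Q nor K — no shift from this change.
Dilution lowers every aqueous concentration by the same factor. Δn_aq = 3 − 0 = +3, so the system shifts toward the side with more dissolved moles — to the right.
The net shift is to the right. U is a reactant, so its amount decreases.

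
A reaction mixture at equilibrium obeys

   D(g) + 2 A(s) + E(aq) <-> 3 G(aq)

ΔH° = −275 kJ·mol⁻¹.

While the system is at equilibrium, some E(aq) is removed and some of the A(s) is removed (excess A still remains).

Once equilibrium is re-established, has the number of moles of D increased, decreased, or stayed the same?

Removing E (aq), a reactant, drives the reaction to the left.
A is a pure solid; its activity is 1 regardless of amount, so Q is unaffected — no shift from this change.
The net shift is to the left. D is a reactant, so its amount increases.

increases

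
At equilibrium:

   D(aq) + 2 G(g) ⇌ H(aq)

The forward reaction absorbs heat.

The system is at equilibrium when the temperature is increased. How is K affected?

increases

K depends on temperature via the van 't Hoff relation. The forward reaction is endothermic, so raising T increases K.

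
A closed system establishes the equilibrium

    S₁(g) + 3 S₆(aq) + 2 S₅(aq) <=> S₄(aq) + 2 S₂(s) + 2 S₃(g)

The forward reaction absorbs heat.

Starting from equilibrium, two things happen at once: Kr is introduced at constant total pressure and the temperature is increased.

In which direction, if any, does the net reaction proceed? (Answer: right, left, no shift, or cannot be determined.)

right

Adding inert gas at constant total pressure expands the volume and lowers every reacting partial pressure. With Δn_gas = 2 − 1 = +1, Q moves away from K toward the side with fewer gas moles, so the system shifts toward the side with more gas moles — to the right.
The forward reaction is endothermic. Raising T favours the endothermic direction — shift to the right.
All effects act in the same direction — net shift to the right.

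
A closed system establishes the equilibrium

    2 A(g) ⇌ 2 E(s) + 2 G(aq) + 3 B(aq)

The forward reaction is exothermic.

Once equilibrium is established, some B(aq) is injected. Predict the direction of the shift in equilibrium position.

Adding B (aq), a product, drives the reaction to the left.

left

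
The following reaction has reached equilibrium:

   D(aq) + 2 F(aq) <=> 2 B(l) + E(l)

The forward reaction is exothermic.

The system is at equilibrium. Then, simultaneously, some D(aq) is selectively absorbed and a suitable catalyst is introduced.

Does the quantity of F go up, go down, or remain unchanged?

Removing D (aq), a reactant, drives the reaction to the left.
A catalyst speeds both forward and reverse rates equally; it changes neither Q nor K — no shift from this change.
The net shift is to the left. F is a reactant, so its amount increases.

increases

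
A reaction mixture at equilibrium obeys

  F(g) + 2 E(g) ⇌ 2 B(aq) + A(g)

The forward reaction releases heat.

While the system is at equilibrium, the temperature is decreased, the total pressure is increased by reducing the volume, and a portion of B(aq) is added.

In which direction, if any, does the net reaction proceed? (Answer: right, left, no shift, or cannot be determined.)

cannot be determined

The forward reaction is exothermic. Lowering T favours the exothermic direction — shift to the right.
Gas moles: reactants 3, products 1 (Δn_gas = -2). Compression shifts the system toward the side with fewer moles of gas — to the right.
Adding B (aq), a product, drives the reaction to the left.
The individual effects push in opposite directions; without quantitative information the net direction cannot be determined.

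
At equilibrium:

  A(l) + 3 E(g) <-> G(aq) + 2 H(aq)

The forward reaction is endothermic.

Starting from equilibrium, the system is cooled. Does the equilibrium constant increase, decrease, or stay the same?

K depends on temperature via the van 't Hoff relation. The forward reaction is endothermic, so lowering T decreases K.

decreases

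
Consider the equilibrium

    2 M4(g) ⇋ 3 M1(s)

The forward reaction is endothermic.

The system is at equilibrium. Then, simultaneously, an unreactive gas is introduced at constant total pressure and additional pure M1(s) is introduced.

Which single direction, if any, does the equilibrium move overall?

Adding inert gas at constant total pressure expands the volume and lowers every reacting partial pressure. With Δn_gas = 0 − 2 = -2, Q moves away from K toward the side with fewer gas moles, so the system shifts toward the side with more gas moles — to the left.
M1 is a pure solid; its activity is 1 regardless of amount, so Q is unaffected — no shift from this change.
Only the nonzero effect(s) matter; the net shift is to the left.

left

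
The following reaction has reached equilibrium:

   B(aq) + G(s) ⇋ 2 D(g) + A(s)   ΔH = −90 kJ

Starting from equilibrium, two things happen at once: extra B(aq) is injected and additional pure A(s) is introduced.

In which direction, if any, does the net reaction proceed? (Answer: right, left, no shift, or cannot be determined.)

right

Adding B (aq), a reactant, drives the reaction to the right.
A is a pure solid; its activity is 1 regardless of amount, so Q is unaffected — no shift from this change.
Only the nonzero effect(s) matter; the net shift is to the right.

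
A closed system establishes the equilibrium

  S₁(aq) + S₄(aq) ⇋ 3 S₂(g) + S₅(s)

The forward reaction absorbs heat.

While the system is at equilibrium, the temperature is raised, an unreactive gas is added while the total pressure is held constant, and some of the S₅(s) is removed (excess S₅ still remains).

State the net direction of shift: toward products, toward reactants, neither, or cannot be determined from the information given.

The forward reaction is endothermic. Raising T favours the endothermic direction — shift to the right.
Adding inert gas at constant total pressure expands the volume and lowers every reacting partial pressure. With Δn_gas = 3 − 0 = +3, Q moves away from K toward the side with fewer gas moles, so the system shifts toward the side with more gas moles — to the right.
S₅ is a pure solid; its activity is 1 regardless of amount, so Q is unaffected — no shift from this change.
Only the nonzero effect(s) matter; the net shift is to the right.

right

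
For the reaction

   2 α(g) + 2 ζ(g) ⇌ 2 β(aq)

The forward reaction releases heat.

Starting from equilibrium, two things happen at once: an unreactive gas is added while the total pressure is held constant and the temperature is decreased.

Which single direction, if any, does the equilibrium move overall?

Adding inert gas at constant total pressure expands the volume and lowers every reacting partial pressure. With Δn_gas = 0 − 4 = -4, Q moves away from K toward the side with fewer gas moles, so the system shifts toward the side with more gas moles — to the left.
The forward reaction is exothermic. Lowering T favours the exothermic direction — shift to the right.
The individual effects push in opposite directions; without quantitative information the net direction cannot be determined.

cannot be determined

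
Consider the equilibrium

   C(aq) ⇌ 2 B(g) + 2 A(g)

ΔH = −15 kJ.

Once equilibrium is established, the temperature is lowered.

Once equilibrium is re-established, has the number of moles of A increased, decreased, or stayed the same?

increases

The forward reaction is exothermic. Lowering T favours the exothermic direction — shift to the right.
The net shift is to the right. A is a product, so its amount increases.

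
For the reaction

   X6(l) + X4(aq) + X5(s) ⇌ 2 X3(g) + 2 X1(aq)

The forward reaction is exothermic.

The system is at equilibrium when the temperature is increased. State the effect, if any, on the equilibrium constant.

K depends on temperature via the van 't Hoff relation. The forward reaction is exothermic, so raising T decreases K.

decreases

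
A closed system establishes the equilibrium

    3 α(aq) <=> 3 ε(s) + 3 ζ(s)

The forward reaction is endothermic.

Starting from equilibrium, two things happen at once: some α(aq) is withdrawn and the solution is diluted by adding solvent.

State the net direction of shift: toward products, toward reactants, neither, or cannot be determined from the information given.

Removing α (aq), a reactant, drives the reaction to the left.
Dilution lowers every aqueous concentration by the same factor. Δn_aq = 0 − 3 = -3, so the system shifts toward the side with more dissolved moles — to the left.
All effects act in the same direction — net shift to the left.

left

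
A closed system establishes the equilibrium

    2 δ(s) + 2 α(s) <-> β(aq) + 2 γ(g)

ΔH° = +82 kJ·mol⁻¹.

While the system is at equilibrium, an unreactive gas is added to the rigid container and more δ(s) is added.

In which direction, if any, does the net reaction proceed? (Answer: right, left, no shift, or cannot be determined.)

At constant volume, adding an inert gas leaves every reacting species' partial pressure unchanged, so Q is unchanged — no shift from this change.
δ is a pure solid; its activity is 1 regardless of amount, so Q is unaffected — no shift from this change.
None of the changes alters Q relative to K, so there is no net shift.

no shift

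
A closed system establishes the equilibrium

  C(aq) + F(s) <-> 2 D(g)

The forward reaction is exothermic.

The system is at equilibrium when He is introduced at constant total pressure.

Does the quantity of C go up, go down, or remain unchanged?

Adding inert gas at constant total pressure expands the volume and lowers every reacting partial pressure. With Δn_gas = 2 − 0 = +2, Q moves away from K toward the side with fewer gas moles, so the system shifts toward the side with more gas moles — to the right.
The net shift is to the right. C is a reactant, so its amount decreases.

decreases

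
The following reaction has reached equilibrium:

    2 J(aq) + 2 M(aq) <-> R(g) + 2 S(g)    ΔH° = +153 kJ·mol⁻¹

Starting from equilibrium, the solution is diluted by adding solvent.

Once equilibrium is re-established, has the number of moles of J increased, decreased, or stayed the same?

increases

Dilution lowers every aqueous concentration by the same factor. Δn_aq = 0 − 4 = -4, so the system shifts toward the side with more dissolved moles — to the left.
The net shift is to the left. J is a reactant, so its amount increases.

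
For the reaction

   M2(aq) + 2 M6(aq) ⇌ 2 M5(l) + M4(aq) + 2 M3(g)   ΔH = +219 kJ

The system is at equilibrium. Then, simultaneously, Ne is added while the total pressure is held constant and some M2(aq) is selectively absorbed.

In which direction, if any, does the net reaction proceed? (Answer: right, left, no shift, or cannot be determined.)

cannot be determined

Adding inert gas at constant total pressure expands the volume and lowers every reacting partial pressure. With Δn_gas = 2 − 0 = +2, Q moves away from K toward the side with fewer gas moles, so the system shifts toward the side with more gas moles — to the right.
Removing M2 (aq), a reactant, drives the reaction to the left.
The individual effects push in opposite directions; without quantitative information the net direction cannot be determined.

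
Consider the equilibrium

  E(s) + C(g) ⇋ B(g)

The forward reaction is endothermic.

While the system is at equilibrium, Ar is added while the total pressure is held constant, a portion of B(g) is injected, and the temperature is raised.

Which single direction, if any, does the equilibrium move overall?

Adding inert gas at constant total pressure expands the volume, scaling every reacting partial pressure by the same factor. Δn_gas = 1 − 1 = 0, so Q is unchanged — no shift.
Adding B (g), a product, drives the reaction to the left.
The forward reaction is endothermic. Raising T favours the endothermic direction — shift to the right.
The individual effects push in opposite directions; without quantitative information the net direction cannot be determined.

cannot be determined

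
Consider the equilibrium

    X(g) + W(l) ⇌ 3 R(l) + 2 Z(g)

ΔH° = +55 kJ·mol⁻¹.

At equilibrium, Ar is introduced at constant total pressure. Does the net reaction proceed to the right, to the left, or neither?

Adding inert gas at constant total pressure expands the volume and lowers every reacting partial pressure. With Δn_gas = 2 − 1 = +1, Q moves away from K toward the side with fewer gas moles, so the system shifts toward the side with more gas moles — to the right.

right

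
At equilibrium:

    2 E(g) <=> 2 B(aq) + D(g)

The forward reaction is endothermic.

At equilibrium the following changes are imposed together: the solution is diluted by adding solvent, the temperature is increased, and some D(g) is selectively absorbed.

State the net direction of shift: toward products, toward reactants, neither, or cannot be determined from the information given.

Dilution lowers every aqueous concentration by the same factor. Δn_aq = 2 − 0 = +2, so the system shifts toward the side with more dissolved moles — to the right.
The forward reaction is endothermic. Raising T favours the endothermic direction — shift to the right.
Removing D (g), a product, drives the reaction to the right.
All effects act in the same direction — net shift to the right.

right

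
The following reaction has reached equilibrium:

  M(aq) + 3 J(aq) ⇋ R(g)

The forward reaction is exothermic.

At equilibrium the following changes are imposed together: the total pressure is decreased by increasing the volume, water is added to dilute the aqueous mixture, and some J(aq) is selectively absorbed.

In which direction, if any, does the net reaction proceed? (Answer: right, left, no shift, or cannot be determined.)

cannot be determined

Gas moles: reactants 0, products 1 (Δn_gas = +1). Expansion shifts the system toward the side with more moles of gas — to the right.
Dilution lowers every aqueous concentration by the same factor. Δn_aq = 0 − 4 = -4, so the system shifts toward the side with more dissolved moles — to the left.
Removing J (aq), a reactant, drives the reaction to the left.
The individual effects push in opposite directions; without quantitative information the net direction cannot be determined.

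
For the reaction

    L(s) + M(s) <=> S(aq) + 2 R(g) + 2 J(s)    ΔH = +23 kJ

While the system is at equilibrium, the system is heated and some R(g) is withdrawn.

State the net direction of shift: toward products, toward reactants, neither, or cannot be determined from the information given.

The forward reaction is endothermic. Raising T favours the endothermic direction — shift to the right.
Removing R (g), a product, drives the reaction to the right.
All effects act in the same direction — net shift to the right.

right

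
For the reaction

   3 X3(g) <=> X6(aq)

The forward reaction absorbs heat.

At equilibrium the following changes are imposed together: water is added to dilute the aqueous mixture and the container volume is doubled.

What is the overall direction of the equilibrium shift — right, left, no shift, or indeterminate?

cannot be determined

Dilution lowers every aqueous concentration by the same factor. Δn_aq = 1 − 0 = +1, so the system shifts toward the side with more dissolved moles — to the right.
Gas moles: reactants 3, products 0 (Δn_gas = -3). Expansion shifts the system toward the side with more moles of gas — to the left.
The individual effects push in opposite directions; without quantitative information the net direction cannot be determined.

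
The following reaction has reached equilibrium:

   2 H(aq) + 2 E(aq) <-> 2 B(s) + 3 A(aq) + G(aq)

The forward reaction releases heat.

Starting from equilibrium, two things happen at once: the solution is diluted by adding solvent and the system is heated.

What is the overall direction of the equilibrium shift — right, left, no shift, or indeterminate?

left

Dilution scales every aqueous concentration by the same factor. Δn_aq = 4 − 4 = 0, so Q is unchanged — no shift.
The forward reaction is exothermic. Raising T favours the endothermic direction — shift to the left.
Only the nonzero effect(s) matter; the net shift is to the left.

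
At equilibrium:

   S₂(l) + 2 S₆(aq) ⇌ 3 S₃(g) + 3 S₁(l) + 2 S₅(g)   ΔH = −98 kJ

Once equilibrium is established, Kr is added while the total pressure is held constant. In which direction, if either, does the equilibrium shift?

Adding inert gas at constant total pressure expands the volume and lowers every reacting partial pressure. With Δn_gas = 5 − 0 = +5, Q moves away from K toward the side with fewer gas moles, so the system shifts toward the side with more gas moles — to the right.

right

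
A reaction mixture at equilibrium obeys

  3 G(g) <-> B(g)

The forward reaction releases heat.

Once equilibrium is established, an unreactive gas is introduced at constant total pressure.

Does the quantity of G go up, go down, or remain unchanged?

increases

Adding inert gas at constant total pressure expands the volume and lowers every reacting partial pressure. With Δn_gas = 1 − 3 = -2, Q moves away from K toward the side with fewer gas moles, so the system shifts toward the side with more gas moles — to the left.
The net shift is to the left. G is a reactant, so its amount increases.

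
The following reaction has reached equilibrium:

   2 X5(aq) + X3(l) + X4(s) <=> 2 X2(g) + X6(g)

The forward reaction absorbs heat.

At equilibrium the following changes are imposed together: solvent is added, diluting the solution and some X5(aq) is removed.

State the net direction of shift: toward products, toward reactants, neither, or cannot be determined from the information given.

Dilution lowers every aqueous concentration by the same factor. Δn_aq = 0 − 2 = -2, so the system shifts toward the side with more dissolved moles — to the left.
Removing X5 (aq), a reactant, drives the reaction to the left.
All effects act in the same direction — net shift to the left.

left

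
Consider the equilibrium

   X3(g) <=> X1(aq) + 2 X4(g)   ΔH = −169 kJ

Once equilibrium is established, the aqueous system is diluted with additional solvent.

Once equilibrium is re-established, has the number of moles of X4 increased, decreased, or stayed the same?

increases

Dilution lowers every aqueous concentration by the same factor. Δn_aq = 1 − 0 = +1, so the system shifts toward the side with more dissolved moles — to the right.
The net shift is to the right. X4 is a product, so its amount increases.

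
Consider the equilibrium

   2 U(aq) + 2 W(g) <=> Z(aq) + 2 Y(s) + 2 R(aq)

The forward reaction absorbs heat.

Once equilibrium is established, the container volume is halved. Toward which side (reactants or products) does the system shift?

Gas moles: reactants 2, products 0 (Δn_gas = -2). Compression shifts the system toward the side with fewer moles of gas — to the right.

right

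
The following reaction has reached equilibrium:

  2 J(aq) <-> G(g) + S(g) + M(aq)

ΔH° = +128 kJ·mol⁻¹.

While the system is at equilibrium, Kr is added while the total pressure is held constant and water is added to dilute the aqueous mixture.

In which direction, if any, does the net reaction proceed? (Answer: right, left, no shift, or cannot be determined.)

cannot be determined

Adding inert gas at constant total pressure expands the volume and lowers every reacting partial pressure. With Δn_gas = 2 − 0 = +2, Q moves away from K toward the side with fewer gas moles, so the system shifts toward the side with more gas moles — to the right.
Dilution lowers every aqueous concentration by the same factor. Δn_aq = 1 − 2 = -1, so the system shifts toward the side with more dissolved moles — to the left.
The individual effects push in opposite directions; without quantitative information the net direction cannot be determined.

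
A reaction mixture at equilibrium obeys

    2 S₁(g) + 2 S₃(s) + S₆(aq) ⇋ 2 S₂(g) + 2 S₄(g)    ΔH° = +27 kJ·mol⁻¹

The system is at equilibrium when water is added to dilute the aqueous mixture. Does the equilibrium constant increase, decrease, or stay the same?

The equilibrium constant depends only on temperature. This perturbation may move the position of equilibrium, but since T is unchanged, K itself is unchanged.

unchanged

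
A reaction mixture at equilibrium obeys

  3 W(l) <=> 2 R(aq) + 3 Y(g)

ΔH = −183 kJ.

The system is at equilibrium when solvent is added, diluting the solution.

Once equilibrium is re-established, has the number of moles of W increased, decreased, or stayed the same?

Dilution lowers every aqueous concentration by the same factor. Δn_aq = 2 − 0 = +2, so the system shifts toward the side with more dissolved moles — to the right.
The net shift is to the right. W is a reactant, so its amount decreases.

decreases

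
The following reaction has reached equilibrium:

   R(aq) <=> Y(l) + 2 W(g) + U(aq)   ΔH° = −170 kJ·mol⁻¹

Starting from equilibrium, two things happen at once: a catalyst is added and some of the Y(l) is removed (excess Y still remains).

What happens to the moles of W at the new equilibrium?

A catalyst speeds both forward and reverse rates equally; it changes neither Q nor K — no shift from this change.
Y is a pure liquid; its activity is 1 regardless of amount, so Q is unaffected — no shift from this change.
No net shift occurs, so the amount of W is unchanged.

unchanged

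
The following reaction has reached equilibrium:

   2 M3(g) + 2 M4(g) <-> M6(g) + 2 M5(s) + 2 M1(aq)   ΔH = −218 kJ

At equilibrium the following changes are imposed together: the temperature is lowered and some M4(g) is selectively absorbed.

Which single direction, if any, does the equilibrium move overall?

cannot be determined

The forward reaction is exothermic. Lowering T favours the exothermic direction — shift to the right.
Removing M4 (g), a reactant, drives the reaction to the left.
The individual effects push in opposite directions; without quantitative information the net direction cannot be determined.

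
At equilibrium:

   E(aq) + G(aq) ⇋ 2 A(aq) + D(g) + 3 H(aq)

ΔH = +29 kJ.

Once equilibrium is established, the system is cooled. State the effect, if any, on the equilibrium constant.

decreases

K depends on temperature via the van 't Hoff relation. The forward reaction is endothermic, so lowering T decreases K.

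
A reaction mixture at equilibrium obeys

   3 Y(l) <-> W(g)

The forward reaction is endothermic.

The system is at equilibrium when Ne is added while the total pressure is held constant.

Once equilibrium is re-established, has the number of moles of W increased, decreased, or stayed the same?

Adding inert gas at constant total pressure expands the volume and lowers every reacting partial pressure. With Δn_gas = 1 − 0 = +1, Q moves away from K toward the side with fewer gas moles, so the system shifts toward the side with more gas moles — to the right.
The net shift is to the right. W is a product, so its amount increases.

increases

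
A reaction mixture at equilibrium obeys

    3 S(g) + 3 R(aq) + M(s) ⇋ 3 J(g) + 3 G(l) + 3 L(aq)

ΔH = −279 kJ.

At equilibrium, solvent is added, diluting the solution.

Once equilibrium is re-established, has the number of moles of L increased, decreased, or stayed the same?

Dilution scales every aqueous concentration by the same factor. Δn_aq = 3 − 3 = 0, so Q is unchanged — no shift.
No net shift occurs, so the amount of L is unchanged.

unchanged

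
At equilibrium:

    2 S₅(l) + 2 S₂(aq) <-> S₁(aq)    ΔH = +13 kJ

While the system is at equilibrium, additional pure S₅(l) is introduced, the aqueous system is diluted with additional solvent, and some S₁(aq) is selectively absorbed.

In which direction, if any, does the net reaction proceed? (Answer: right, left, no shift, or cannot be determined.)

S₅ is a pure liquid; its activity is 1 regardless of amount, so Q is unaffected — no shift from this change.
Dilution lowers every aqueous concentration by the same factor. Δn_aq = 1 − 2 = -1, so the system shifts toward the side with more dissolved moles — to the left.
Removing S₁ (aq), a product, drives the reaction to the right.
The individual effects push in opposite directions; without quantitative information the net direction cannot be determined.

cannot be determined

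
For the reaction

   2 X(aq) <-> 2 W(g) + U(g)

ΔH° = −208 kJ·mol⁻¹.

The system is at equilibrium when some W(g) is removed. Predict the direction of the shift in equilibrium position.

Removing W (g), a product, drives the reaction to the right.

right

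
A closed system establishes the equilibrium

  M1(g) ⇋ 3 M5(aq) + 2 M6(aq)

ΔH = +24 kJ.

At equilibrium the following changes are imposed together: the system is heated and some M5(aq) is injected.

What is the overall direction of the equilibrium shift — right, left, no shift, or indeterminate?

cannot be determined

The forward reaction is endothermic. Raising T favours the endothermic direction — shift to the right.
Adding M5 (aq), a product, drives the reaction to the left.
The individual effects push in opposite directions; without quantitative information the net direction cannot be determined.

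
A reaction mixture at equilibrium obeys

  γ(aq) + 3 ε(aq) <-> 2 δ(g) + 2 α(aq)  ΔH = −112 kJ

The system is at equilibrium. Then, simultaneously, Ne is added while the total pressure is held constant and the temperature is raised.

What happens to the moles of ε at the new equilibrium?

Adding inert gas at constant total pressure expands the volume and lowers every reacting partial pressure. With Δn_gas = 2 − 0 = +2, Q moves away from K toward the side with fewer gas moles, so the system shifts toward the side with more gas moles — to the right.
The forward reaction is exothermic. Raising T favours the endothermic direction — shift to the left.
The two effects oppose each other, so the net shift — and hence the change in ε — cannot be determined from the given information.

cannot be determined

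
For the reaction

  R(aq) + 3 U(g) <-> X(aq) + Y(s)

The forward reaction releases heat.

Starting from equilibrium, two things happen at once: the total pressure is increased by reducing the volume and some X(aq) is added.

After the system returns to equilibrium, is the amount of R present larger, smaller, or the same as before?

cannot be determined

Gas moles: reactants 3, products 0 (Δn_gas = -3). Compression shifts the system toward the side with fewer moles of gas — to the right.
Adding X (aq), a product, drives the reaction to the left.
The two effects oppose each other, so the net shift — and hence the change in R — cannot be determined from the given information.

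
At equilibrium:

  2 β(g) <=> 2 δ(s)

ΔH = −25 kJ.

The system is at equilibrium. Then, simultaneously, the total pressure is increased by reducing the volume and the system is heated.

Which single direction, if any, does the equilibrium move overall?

cannot be determined

Gas moles: reactants 2, products 0 (Δn_gas = -2). Compression shifts the system toward the side with fewer moles of gas — to the right.
The forward reaction is exothermic. Raising T favours the endothermic direction — shift to the left.
The individual effects push in opposite directions; without quantitative information the net direction cannot be determined.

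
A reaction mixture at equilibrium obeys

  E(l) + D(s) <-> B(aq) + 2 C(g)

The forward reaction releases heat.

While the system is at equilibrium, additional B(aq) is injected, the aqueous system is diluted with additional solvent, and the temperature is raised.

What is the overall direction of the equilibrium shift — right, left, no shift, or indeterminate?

cannot be determined

Adding B (aq), a product, drives the reaction to the left.
Dilution lowers every aqueous concentration by the same factor. Δn_aq = 1 − 0 = +1, so the system shifts toward the side with more dissolved moles — to the right.
The forward reaction is exothermic. Raising T favours the endothermic direction — shift to the left.
The individual effects push in opposite directions; without quantitative information the net direction cannot be determined.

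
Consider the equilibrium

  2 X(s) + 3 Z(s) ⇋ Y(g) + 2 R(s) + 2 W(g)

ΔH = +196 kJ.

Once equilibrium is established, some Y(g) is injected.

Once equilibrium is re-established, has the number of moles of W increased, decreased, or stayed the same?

Adding Y (g), a product, drives the reaction to the left.
The net shift is to the left. W is a product, so its amount decreases.

decreases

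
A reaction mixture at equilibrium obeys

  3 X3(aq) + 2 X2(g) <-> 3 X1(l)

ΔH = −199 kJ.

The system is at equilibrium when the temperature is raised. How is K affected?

decreases

K depends on temperature via the van 't Hoff relation. The forward reaction is exothermic, so raising T decreases K.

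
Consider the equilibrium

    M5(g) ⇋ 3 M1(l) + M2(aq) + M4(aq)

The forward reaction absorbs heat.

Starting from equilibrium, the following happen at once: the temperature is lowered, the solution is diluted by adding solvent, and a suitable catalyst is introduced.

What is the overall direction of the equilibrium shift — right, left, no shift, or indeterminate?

The forward reaction is endothermic. Lowering T favours the exothermic direction — shift to the left.
Dilution lowers every aqueous concentration by the same factor. Δn_aq = 2 − 0 = +2, so the system shifts toward the side with more dissolved moles — to the right.
A catalyst speeds both forward and reverse rates equally; it changes neither Q nor K — no shift from this change.
The individual effects push in opposite directions; without quantitative information the net direction cannot be determined.

cannot be determined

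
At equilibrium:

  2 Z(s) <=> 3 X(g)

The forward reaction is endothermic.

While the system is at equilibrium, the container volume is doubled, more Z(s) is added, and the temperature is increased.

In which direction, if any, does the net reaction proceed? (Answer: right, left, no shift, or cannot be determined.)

Gas moles: reactants 0, products 3 (Δn_gas = +3). Expansion shifts the system toward the side with more moles of gas — to the right.
Z is a pure solid; its activity is 1 regardless of amount, so Q is unaffected — no shift from this change.
The forward reaction is endothermic. Raising T favours the endothermic direction — shift to the right.
Only the nonzero effect(s) matter; the net shift is to the right.

right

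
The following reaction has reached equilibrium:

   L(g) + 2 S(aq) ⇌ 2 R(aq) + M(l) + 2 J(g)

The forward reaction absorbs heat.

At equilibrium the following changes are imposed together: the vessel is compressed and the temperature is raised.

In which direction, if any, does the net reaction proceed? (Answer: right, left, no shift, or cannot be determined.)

cannot be determined

Gas moles: reactants 1, products 2 (Δn_gas = +1). Compression shifts the system toward the side with fewer moles of gas — to the left.
The forward reaction is endothermic. Raising T favours the endothermic direction — shift to the right.
The individual effects push in opposite directions; without quantitative information the net direction cannot be determined.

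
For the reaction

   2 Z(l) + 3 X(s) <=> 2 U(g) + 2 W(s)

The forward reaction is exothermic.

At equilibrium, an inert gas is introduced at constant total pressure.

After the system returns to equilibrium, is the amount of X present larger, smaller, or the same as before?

decreases

Adding inert gas at constant total pressure expands the volume and lowers every reacting partial pressure. With Δn_gas = 2 − 0 = +2, Q moves away from K toward the side with fewer gas moles, so the system shifts toward the side with more gas moles — to the right.
The net shift is to the right. X is a reactant, so its amount decreases.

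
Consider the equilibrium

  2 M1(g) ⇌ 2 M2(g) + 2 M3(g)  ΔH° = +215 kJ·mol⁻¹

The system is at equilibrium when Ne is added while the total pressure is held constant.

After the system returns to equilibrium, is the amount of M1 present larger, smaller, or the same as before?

decreases

Adding inert gas at constant total pressure expands the volume and lowers every reacting partial pressure. With Δn_gas = 4 − 2 = +2, Q moves away from K toward the side with fewer gas moles, so the system shifts toward the side with more gas moles — to the right.
The net shift is to the right. M1 is a reactant, so its amount decreases.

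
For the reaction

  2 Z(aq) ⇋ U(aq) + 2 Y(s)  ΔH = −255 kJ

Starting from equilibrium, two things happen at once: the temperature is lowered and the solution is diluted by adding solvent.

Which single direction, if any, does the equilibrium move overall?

The forward reaction is exothermic. Lowering T favours the exothermic direction — shift to the right.
Dilution lowers every aqueous concentration by the same factor. Δn_aq = 1 − 2 = -1, so the system shifts toward the side with more dissolved moles — to the left.
The individual effects push in opposite directions; without quantitative information the net direction cannot be determined.

cannot be determined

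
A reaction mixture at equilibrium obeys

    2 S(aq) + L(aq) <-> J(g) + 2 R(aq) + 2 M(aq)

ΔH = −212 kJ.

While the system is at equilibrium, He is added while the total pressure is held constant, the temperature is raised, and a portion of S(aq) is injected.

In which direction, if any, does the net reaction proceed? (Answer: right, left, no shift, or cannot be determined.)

cannot be determined

Adding inert gas at constant total pressure expands the volume and lowers every reacting partial pressure. With Δn_gas = 1 − 0 = +1, Q moves away from K toward the side with fewer gas moles, so the system shifts toward the side with more gas moles — to the right.
The forward reaction is exothermic. Raising T favours the endothermic direction — shift to the left.
Adding S (aq), a reactant, drives the reaction to the right.
The individual effects push in opposite directions; without quantitative information the net direction cannot be determined.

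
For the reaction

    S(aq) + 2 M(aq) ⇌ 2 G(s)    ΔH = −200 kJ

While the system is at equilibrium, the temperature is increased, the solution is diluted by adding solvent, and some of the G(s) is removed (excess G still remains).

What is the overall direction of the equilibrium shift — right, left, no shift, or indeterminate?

The forward reaction is exothermic. Raising T favours the endothermic direction — shift to the left.
Dilution lowers every aqueous concentration by the same factor. Δn_aq = 0 − 3 = -3, so the system shifts toward the side with more dissolved moles — to the left.
G is a pure solid; its activity is 1 regardless of amount, so Q is unaffected — no shift from this change.
Only the nonzero effect(s) matter; the net shift is to the left.

left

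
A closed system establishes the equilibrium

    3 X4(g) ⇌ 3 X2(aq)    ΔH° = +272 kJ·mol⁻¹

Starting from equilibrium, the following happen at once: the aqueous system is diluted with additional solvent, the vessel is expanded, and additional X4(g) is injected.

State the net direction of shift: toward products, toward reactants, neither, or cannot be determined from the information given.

cannot be determined

Dilution lowers every aqueous concentration by the same factor. Δn_aq = 3 − 0 = +3, so the system shifts toward the side with more dissolved moles — to the right.
Gas moles: reactants 3, products 0 (Δn_gas = -3). Expansion shifts the system toward the side with more moles of gas — to the left.
Adding X4 (g), a reactant, drives the reaction to the right.
The individual effects push in opposite directions; without quantitative information the net direction cannot be determined.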